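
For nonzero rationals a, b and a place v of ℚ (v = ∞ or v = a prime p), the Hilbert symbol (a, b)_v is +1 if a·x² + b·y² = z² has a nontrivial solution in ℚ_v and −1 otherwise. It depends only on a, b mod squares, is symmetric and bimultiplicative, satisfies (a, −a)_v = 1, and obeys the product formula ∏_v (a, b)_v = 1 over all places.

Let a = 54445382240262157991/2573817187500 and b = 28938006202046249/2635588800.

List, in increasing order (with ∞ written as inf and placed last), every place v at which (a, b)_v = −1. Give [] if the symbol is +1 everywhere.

[3, 7]

Mod squares: a ≡ 357, b ≡ 113883. Check v ∈ {∞, 2, 3, 5, 7, 11, 13, 17, 19, 23, 29}.
v=5: a=5^-8·(≡3), b=5^-2·(≡2) mod 5; (3|5)=-1, (2|5)=-1; (−1)^{-8·-2·2}·(-1)^-2·(-1)^-8 = +1.
v=17: a=17^5·(≡2), b=17^3·(≡15) mod 17; (2|17)=+1, (15|17)=+1; (−1)^{5·3·8}·(+1)^3·(+1)^5 = +1.
v=2: v_2(a)=-2, v_2(b)=-6; units ≡ 5, 3 (mod 8); ε·ε+αω+βω = 0·1+-2·1+-6·1 ≡ 0  ⇒  (a,b)_2 = +1.
v=3: a=3^-3·(≡2), b=3^-3·(≡2) mod 3; (2|3)=-1, (2|3)=-1; (−1)^{-3·-3·1}·(-1)^-3·(-1)^-3 = -1.
v=19: a=19^-2·(≡12), b=19^-2·(≡5) mod 19; (12|19)=-1, (5|19)=+1; (−1)^{-2·-2·9}·(-1)^-2·(+1)^-2 = +1.
v=11: a=11^4·(≡5), b=11^3·(≡8) mod 11; (5|11)=+1, (8|11)=-1; (−1)^{4·3·5}·(+1)^3·(-1)^4 = +1.
v=∞: 357 > 0 and 113883 > 0  ⇒  (a,b)_∞ = +1.
v=23: a=23^2·(≡1), b=23^2·(≡15) mod 23; (1|23)=+1, (15|23)=-1; (−1)^{2·2·11}·(+1)^2·(-1)^2 = +1.
v=29: a=29^4·(≡9), b=29^3·(≡18) mod 29; (9|29)=+1, (18|29)=-1; (−1)^{4·3·14}·(+1)^3·(-1)^4 = +1.
v=7: a=7^1·(≡4), b=7^3·(≡2) mod 7; (4|7)=+1, (2|7)=+1; (−1)^{1·3·3}·(+1)^3·(+1)^1 = -1.
v=13: a=13^-2·(≡2), b=13^-2·(≡10) mod 13; (2|13)=-1, (10|13)=+1; (−1)^{-2·-2·6}·(-1)^-2·(+1)^-2 = +1.
Ram(357, 113883) = {3, 7}; no ℚ_3-point on the conic.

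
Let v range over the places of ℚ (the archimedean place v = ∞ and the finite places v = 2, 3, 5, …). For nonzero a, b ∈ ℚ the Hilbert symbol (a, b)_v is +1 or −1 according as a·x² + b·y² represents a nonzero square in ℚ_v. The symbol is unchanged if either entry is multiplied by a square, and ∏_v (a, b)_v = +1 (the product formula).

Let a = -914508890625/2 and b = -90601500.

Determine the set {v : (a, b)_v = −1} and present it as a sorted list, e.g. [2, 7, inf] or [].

Mod squares: a ≡ -1122, b ≡ -3135. Check v ∈ {∞, 2, 3, 5, 11, 17, 19}.
v=11: a=11^1·(≡6), b=11^1·(≡3) mod 11; (6|11)=-1, (3|11)=+1; (−1)^{1·1·5}·(-1)^1·(+1)^1 = +1.
v=∞: -1122 < 0 and -3135 < 0  ⇒  (a,b)_∞ = -1.
v=19: a=19^2·(≡12), b=19^1·(≡6) mod 19; (12|19)=-1, (6|19)=+1; (−1)^{2·1·9}·(-1)^1·(+1)^2 = -1.
v=5: a=5^6·(≡3), b=5^3·(≡3) mod 5; (3|5)=-1, (3|5)=-1; (−1)^{6·3·2}·(-1)^3·(-1)^6 = -1.
v=2: v_2(a)=-1, v_2(b)=2; units ≡ 7, 1 (mod 8); ε·ε+αω+βω = 1·0+-1·0+2·0 ≡ 0  ⇒  (a,b)_2 = +1.
v=17: a=17^3·(≡4), b=17^2·(≡14) mod 17; (4|17)=+1, (14|17)=-1; (−1)^{3·2·8}·(+1)^2·(-1)^3 = -1.
v=3: a=3^1·(≡1), b=3^1·(≡2) mod 3; (1|3)=+1, (2|3)=-1; (−1)^{1·1·1}·(+1)^1·(-1)^1 = +1.
(-1122, -3135 / ℚ) ramifies at {5, 17, 19, ∞}: a division algebra.

[5, 17, 19, inf]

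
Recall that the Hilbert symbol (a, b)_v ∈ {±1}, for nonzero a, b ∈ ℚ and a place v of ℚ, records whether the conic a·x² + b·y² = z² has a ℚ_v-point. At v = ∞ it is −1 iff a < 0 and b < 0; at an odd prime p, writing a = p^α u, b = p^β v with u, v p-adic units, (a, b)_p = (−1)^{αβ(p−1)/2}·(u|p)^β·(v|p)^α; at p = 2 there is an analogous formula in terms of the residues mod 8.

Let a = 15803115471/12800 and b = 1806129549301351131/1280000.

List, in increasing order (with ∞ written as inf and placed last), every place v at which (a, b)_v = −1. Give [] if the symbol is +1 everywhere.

[11, 23]

(a, b) ≡ (1518, 22) mod (ℚ^×)²; places V = {2, 3, 5, 11, 13, 23, ∞}.
(a,b)_∞: sgn(1518)=+, sgn(22)=+, so +1.
(a,b)_2: α=-9, β=-11; u≡7, v≡3 (mod 8); ε(u)ε(v)=1·1, αω(v)=-9·1, βω(u)=-11·0; sum ≡ 0  ⇒  +1.
(a,b)_13: α=4, u≡12; β=6, v≡12 (mod 13); (12|13)=+1, (12|13)=+1; sign (−1)^0·+1^6·+1^4 = +1.
(a,b)_11: α=1, u≡8; β=3, v≡10 (mod 11); (8|11)=-1, (10|11)=-1; sign (−1)^1·-1^3·-1^1 = -1.
(a,b)_5: α=-2, u≡3; β=-4, v≡2 (mod 5); (3|5)=-1, (2|5)=-1; sign (−1)^0·-1^-4·-1^-2 = +1.
(a,b)_23: α=1, u≡10; β=2, v≡21 (mod 23); (10|23)=-1, (21|23)=-1; sign (−1)^0·-1^2·-1^1 = -1.
(a,b)_3: α=7, u≡2; β=12, v≡1 (mod 3); (2|3)=-1, (1|3)=+1; sign (−1)^0·-1^12·+1^7 = +1.
|Ram(1518, 22)| = 2, even; anisotropic at {11, 23}.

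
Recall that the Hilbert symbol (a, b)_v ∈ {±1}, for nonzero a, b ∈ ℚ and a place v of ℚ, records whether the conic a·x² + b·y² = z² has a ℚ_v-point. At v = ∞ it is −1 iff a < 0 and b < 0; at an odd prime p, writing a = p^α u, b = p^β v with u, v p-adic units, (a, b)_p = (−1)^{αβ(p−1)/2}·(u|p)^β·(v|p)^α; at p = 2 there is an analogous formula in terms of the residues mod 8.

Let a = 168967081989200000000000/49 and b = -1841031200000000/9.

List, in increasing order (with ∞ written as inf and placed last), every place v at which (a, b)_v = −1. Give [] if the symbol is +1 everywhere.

Mod squares: a ≡ 15170, b ≡ -2. Check v ∈ {∞, 2, 3, 5, 7, 11, 37, 41}.
v=3: a=3^0·(≡2), b=3^-2·(≡1) mod 3; (2|3)=-1, (1|3)=+1; (−1)^{0·-2·1}·(-1)^-2·(+1)^0 = +1.
v=5: a=5^11·(≡4), b=5^8·(≡2) mod 5; (4|5)=+1, (2|5)=-1; (−1)^{11·8·2}·(+1)^8·(-1)^11 = -1.
v=7: a=7^-2·(≡2), b=7^0·(≡3) mod 7; (2|7)=+1, (3|7)=-1; (−1)^{-2·0·3}·(+1)^0·(-1)^-2 = +1.
v=∞: 15170 > 0 and -2 < 0  ⇒  (a,b)_∞ = +1.
v=37: a=37^3·(≡9), b=37^2·(≡29) mod 37; (9|37)=+1, (29|37)=-1; (−1)^{3·2·18}·(+1)^2·(-1)^3 = -1.
v=11: a=11^2·(≡3), b=11^0·(≡4) mod 11; (3|11)=+1, (4|11)=+1; (−1)^{2·0·5}·(+1)^0·(+1)^2 = +1.
v=2: v_2(a)=13, v_2(b)=11; units ≡ 1, 7 (mod 8); ε·ε+αω+βω = 0·1+13·0+11·0 ≡ 0  ⇒  (a,b)_2 = +1.
v=41: a=41^3·(≡25), b=41^2·(≡23) mod 41; (25|41)=+1, (23|41)=+1; (−1)^{3·2·20}·(+1)^2·(+1)^3 = +1.
Ram(15170, -2) = {5, 37}; no ℚ_5-point on the conic.

[5, 37]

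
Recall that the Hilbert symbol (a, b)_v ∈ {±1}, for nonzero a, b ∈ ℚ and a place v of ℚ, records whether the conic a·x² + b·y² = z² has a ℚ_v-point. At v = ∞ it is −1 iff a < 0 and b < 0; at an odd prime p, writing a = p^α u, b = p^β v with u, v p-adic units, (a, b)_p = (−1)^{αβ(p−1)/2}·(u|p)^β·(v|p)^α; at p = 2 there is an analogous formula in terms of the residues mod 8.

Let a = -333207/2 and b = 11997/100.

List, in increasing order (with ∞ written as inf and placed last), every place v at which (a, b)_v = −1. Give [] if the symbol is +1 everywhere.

(a, b) ≡ (-74046, 1333) mod (ℚ^×)²; places V = {2, 3, 5, 7, 31, 41, 43, ∞}.
(a,b)_5: α=0, u≡4; β=-2, v≡3 (mod 5); (4|5)=+1, (3|5)=-1; sign (−1)^0·+1^-2·-1^0 = +1.
(a,b)_43: α=1, u≡17; β=1, v≡23 (mod 43); (17|43)=+1, (23|43)=+1; sign (−1)^1·+1^1·+1^1 = -1.
(a,b)_31: α=0, u≡6; β=1, v≡11 (mod 31); (6|31)=-1, (11|31)=-1; sign (−1)^0·-1^1·-1^0 = -1.
(a,b)_7: α=1, u≡3; β=0, v≡3 (mod 7); (3|7)=-1, (3|7)=-1; sign (−1)^0·-1^0·-1^1 = -1.
(a,b)_∞: sgn(-74046)=−, sgn(1333)=+, so +1.
(a,b)_2: α=-1, β=-2; u≡1, v≡5 (mod 8); ε(u)ε(v)=0·0, αω(v)=-1·1, βω(u)=-2·0; sum ≡ 1  ⇒  -1.
(a,b)_3: α=3, u≡2; β=2, v≡1 (mod 3); (2|3)=-1, (1|3)=+1; sign (−1)^0·-1^2·+1^3 = +1.
(a,b)_41: α=1, u≡16; β=0, v≡31 (mod 41); (16|41)=+1, (31|41)=+1; sign (−1)^0·+1^0·+1^1 = +1.
Ram(-74046, 1333) = {2, 7, 31, 43}; no ℚ_2-point on the conic.

[2, 7, 31, 43]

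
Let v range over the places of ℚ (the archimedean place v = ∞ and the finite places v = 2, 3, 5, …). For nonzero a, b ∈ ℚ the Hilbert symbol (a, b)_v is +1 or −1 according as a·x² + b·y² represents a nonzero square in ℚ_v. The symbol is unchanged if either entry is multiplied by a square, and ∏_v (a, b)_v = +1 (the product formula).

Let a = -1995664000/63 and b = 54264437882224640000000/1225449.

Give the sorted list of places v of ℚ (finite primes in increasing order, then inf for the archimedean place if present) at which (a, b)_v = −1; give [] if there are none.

[5, 7, 17, 29]

Mod squares: a ≡ -8731030, b ≡ 1610. Check v ∈ {∞, 2, 3, 5, 7, 11, 17, 23, 29, 41}.
v=5: a=5^3·(≡1), b=5^7·(≡3) mod 5; (1|5)=+1, (3|5)=-1; (−1)^{3·7·2}·(+1)^7·(-1)^3 = -1.
v=41: a=41^0·(≡8), b=41^-2·(≡35) mod 41; (8|41)=+1, (35|41)=-1; (−1)^{0·-2·20}·(+1)^-2·(-1)^0 = +1.
v=∞: -8731030 < 0 and 1610 > 0  ⇒  (a,b)_∞ = +1.
v=2: v_2(a)=7, v_2(b)=25; units ≡ 5, 5 (mod 8); ε·ε+αω+βω = 0·0+7·1+25·1 ≡ 0  ⇒  (a,b)_2 = +1.
v=3: a=3^-2·(≡2), b=3^-6·(≡2) mod 3; (2|3)=-1, (2|3)=-1; (−1)^{-2·-6·1}·(-1)^-6·(-1)^-2 = +1.
v=29: a=29^1·(≡26), b=29^2·(≡11) mod 29; (26|29)=-1, (11|29)=-1; (−1)^{1·2·14}·(-1)^2·(-1)^1 = -1.
v=17: a=17^1·(≡6), b=17^2·(≡11) mod 17; (6|17)=-1, (11|17)=-1; (−1)^{1·2·8}·(-1)^2·(-1)^1 = -1.
v=23: a=23^1·(≡22), b=23^3·(≡8) mod 23; (22|23)=-1, (8|23)=+1; (−1)^{1·3·11}·(-1)^3·(+1)^1 = +1.
v=11: a=11^1·(≡7), b=11^0·(≡3) mod 11; (7|11)=-1, (3|11)=+1; (−1)^{1·0·5}·(-1)^0·(+1)^1 = +1.
v=7: a=7^-1·(≡3), b=7^1·(≡6) mod 7; (3|7)=-1, (6|7)=-1; (−1)^{-1·1·3}·(-1)^1·(-1)^-1 = -1.
(-8731030, 1610 / ℚ) ramifies at {5, 7, 17, 29}: a division algebra.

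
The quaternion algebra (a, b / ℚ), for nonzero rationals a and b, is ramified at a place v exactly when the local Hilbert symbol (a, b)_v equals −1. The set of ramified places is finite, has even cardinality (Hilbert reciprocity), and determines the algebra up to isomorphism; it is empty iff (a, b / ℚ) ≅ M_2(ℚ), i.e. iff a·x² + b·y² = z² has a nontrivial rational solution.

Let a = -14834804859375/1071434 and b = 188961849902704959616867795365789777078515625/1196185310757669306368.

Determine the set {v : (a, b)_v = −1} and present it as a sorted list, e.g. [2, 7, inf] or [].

Mod squares: a ≡ -34086, b ≡ 81282. Check v ∈ {∞, 2, 3, 5, 7, 13, 17, 19, 23, 29, 31, 37, 47}.
v=17: a=17^0·(≡9), b=17^2·(≡14) mod 17; (9|17)=+1, (14|17)=-1; (−1)^{0·2·8}·(+1)^2·(-1)^0 = +1.
v=5: a=5^6·(≡1), b=5^8·(≡2) mod 5; (1|5)=+1, (2|5)=-1; (−1)^{6·8·2}·(+1)^8·(-1)^6 = +1.
v=37: a=37^2·(≡1), b=37^6·(≡28) mod 37; (1|37)=+1, (28|37)=+1; (−1)^{2·6·18}·(+1)^6·(+1)^2 = +1.
v=3: a=3^1·(≡2), b=3^3·(≡1) mod 3; (2|3)=-1, (1|3)=+1; (−1)^{1·3·1}·(-1)^3·(+1)^1 = +1.
v=29: a=29^-2·(≡27), b=29^-2·(≡1) mod 29; (27|29)=-1, (1|29)=+1; (−1)^{-2·-2·14}·(-1)^-2·(+1)^-2 = +1.
v=47: a=47^0·(≡36), b=47^2·(≡23) mod 47; (36|47)=+1, (23|47)=-1; (−1)^{0·2·23}·(+1)^2·(-1)^0 = +1.
v=7: a=7^-2·(≡2), b=7^-14·(≡5) mod 7; (2|7)=+1, (5|7)=-1; (−1)^{-2·-14·3}·(+1)^-14·(-1)^-2 = +1.
v=31: a=31^0·(≡8), b=31^1·(≡2) mod 31; (8|31)=+1, (2|31)=+1; (−1)^{0·1·15}·(+1)^1·(+1)^0 = +1.
v=2: v_2(a)=-1, v_2(b)=-21; units ≡ 5, 1 (mod 8); ε·ε+αω+βω = 0·0+-1·0+-21·1 ≡ 1  ⇒  (a,b)_2 = -1.
v=13: a=13^-1·(≡10), b=13^4·(≡11) mod 13; (10|13)=+1, (11|13)=-1; (−1)^{-1·4·6}·(+1)^4·(-1)^-1 = -1.
v=19: a=19^1·(≡1), b=19^3·(≡18) mod 19; (1|19)=+1, (18|19)=-1; (−1)^{1·3·9}·(+1)^3·(-1)^1 = +1.
v=∞: -34086 < 0 and 81282 > 0  ⇒  (a,b)_∞ = +1.
v=23: a=23^3·(≡1), b=23^9·(≡10) mod 23; (1|23)=+1, (10|23)=-1; (−1)^{3·9·11}·(+1)^9·(-1)^3 = +1.
(-34086, 81282 / ℚ) ramifies at {2, 13}: a division algebra.

[2, 13]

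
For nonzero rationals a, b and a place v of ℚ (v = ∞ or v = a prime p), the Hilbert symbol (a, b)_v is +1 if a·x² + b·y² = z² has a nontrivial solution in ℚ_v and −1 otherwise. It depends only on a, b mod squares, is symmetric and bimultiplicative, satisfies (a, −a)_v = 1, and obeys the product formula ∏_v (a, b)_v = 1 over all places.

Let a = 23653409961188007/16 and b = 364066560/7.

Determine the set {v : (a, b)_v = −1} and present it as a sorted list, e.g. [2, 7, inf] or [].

[3, 5, 7, 13]

Mod squares: a ≡ 663, b ≡ 6545. Check v ∈ {∞, 2, 3, 5, 7, 11, 13, 17}.
v=3: a=3^7·(≡2), b=3^2·(≡2) mod 3; (2|3)=-1, (2|3)=-1; (−1)^{7·2·1}·(-1)^2·(-1)^7 = -1.
v=7: a=7^2·(≡3), b=7^-1·(≡4) mod 7; (3|7)=-1, (4|7)=+1; (−1)^{2·-1·3}·(-1)^-1·(+1)^2 = -1.
v=∞: 663 > 0 and 6545 > 0  ⇒  (a,b)_∞ = +1.
v=11: a=11^2·(≡3), b=11^1·(≡4) mod 11; (3|11)=+1, (4|11)=+1; (−1)^{2·1·5}·(+1)^1·(+1)^2 = +1.
v=17: a=17^3·(≡11), b=17^1·(≡7) mod 17; (11|17)=-1, (7|17)=-1; (−1)^{3·1·8}·(-1)^1·(-1)^3 = +1.
v=13: a=13^5·(≡12), b=13^2·(≡7) mod 13; (12|13)=+1, (7|13)=-1; (−1)^{5·2·6}·(+1)^2·(-1)^5 = -1.
v=5: a=5^0·(≡2), b=5^1·(≡1) mod 5; (2|5)=-1, (1|5)=+1; (−1)^{0·1·2}·(-1)^1·(+1)^0 = -1.
v=2: v_2(a)=-4, v_2(b)=8; units ≡ 7, 1 (mod 8); ε·ε+αω+βω = 1·0+-4·0+8·0 ≡ 0  ⇒  (a,b)_2 = +1.
|Ram(663, 6545)| = 4, even; anisotropic at {3, 5, 7, 13}.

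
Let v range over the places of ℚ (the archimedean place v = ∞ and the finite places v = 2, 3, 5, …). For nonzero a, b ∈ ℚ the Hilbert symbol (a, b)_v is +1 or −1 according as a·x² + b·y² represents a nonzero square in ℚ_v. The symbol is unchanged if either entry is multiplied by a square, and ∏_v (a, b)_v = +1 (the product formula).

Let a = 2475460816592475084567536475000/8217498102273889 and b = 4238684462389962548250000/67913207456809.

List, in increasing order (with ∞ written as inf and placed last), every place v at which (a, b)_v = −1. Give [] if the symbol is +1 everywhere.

Mod squares: a ≡ 7790, b ≡ 17. Check v ∈ {∞, 2, 3, 5, 7, 11, 13, 17, 19, 31, 41}.
v=31: a=31^-2·(≡18), b=31^-2·(≡27) mod 31; (18|31)=+1, (27|31)=-1; (−1)^{-2·-2·15}·(+1)^-2·(-1)^-2 = +1.
v=41: a=41^3·(≡19), b=41^2·(≡17) mod 41; (19|41)=-1, (17|41)=-1; (−1)^{3·2·20}·(-1)^2·(-1)^3 = -1.
v=11: a=11^-6·(≡7), b=11^-4·(≡7) mod 11; (7|11)=-1, (7|11)=-1; (−1)^{-6·-4·5}·(-1)^-4·(-1)^-6 = +1.
v=13: a=13^-6·(≡10), b=13^-6·(≡9) mod 13; (10|13)=+1, (9|13)=+1; (−1)^{-6·-6·6}·(+1)^-6·(+1)^-6 = +1.
v=7: a=7^6·(≡5), b=7^4·(≡6) mod 7; (5|7)=-1, (6|7)=-1; (−1)^{6·4·3}·(-1)^4·(-1)^6 = +1.
v=5: a=5^5·(≡3), b=5^6·(≡2) mod 5; (3|5)=-1, (2|5)=-1; (−1)^{5·6·2}·(-1)^6·(-1)^5 = -1.
v=3: a=3^10·(≡2), b=3^8·(≡2) mod 3; (2|3)=-1, (2|3)=-1; (−1)^{10·8·1}·(-1)^8·(-1)^10 = +1.
v=∞: 7790 > 0 and 17 > 0  ⇒  (a,b)_∞ = +1.
v=17: a=17^4·(≡9), b=17^3·(≡9) mod 17; (9|17)=+1, (9|17)=+1; (−1)^{4·3·8}·(+1)^3·(+1)^4 = +1.
v=2: v_2(a)=3, v_2(b)=4; units ≡ 7, 1 (mod 8); ε·ε+αω+βω = 1·0+3·0+4·0 ≡ 0  ⇒  (a,b)_2 = +1.
v=19: a=19^5·(≡5), b=19^4·(≡6) mod 19; (5|19)=+1, (6|19)=+1; (−1)^{5·4·9}·(+1)^4·(+1)^5 = +1.
|Ram(7790, 17)| = 2, even; anisotropic at {5, 41}.

[5, 41]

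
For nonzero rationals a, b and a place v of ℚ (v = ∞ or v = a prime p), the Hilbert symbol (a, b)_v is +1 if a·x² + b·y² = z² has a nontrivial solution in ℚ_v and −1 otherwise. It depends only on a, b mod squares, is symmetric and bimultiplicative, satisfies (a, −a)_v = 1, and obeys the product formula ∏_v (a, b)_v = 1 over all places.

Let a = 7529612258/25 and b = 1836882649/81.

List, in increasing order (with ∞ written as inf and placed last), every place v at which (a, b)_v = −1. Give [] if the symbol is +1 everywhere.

[7, 19, 29, 37]

(a, b) ≡ (5500082, 765049) mod (ℚ^×)²; places V = {2, 3, 5, 7, 19, 23, 29, 31, 37, ∞}.
(a,b)_5: α=-2, u≡3; β=0, v≡4 (mod 5); (3|5)=-1, (4|5)=+1; sign (−1)^0·-1^0·+1^-2 = +1.
(a,b)_31: α=1, u≡8; β=1, v≡12 (mod 31); (8|31)=+1, (12|31)=-1; sign (−1)^1·+1^1·-1^1 = +1.
(a,b)_2: α=1, β=0; u≡1, v≡1 (mod 8); ε(u)ε(v)=0·0, αω(v)=1·0, βω(u)=0·0; sum ≡ 0  ⇒  +1.
(a,b)_19: α=1, u≡18; β=0, v≡12 (mod 19); (18|19)=-1, (12|19)=-1; sign (−1)^0·-1^0·-1^1 = -1.
(a,b)_7: α=1, u≡4; β=4, v≡3 (mod 7); (4|7)=+1, (3|7)=-1; sign (−1)^0·+1^4·-1^1 = -1.
(a,b)_29: α=1, u≡3; β=1, v≡20 (mod 29); (3|29)=-1, (20|29)=+1; sign (−1)^0·-1^1·+1^1 = -1.
(a,b)_3: α=0, u≡2; β=-4, v≡1 (mod 3); (2|3)=-1, (1|3)=+1; sign (−1)^0·-1^-4·+1^0 = +1.
(a,b)_37: α=2, u≡22; β=1, v≡14 (mod 37); (22|37)=-1, (14|37)=-1; sign (−1)^0·-1^1·-1^2 = -1.
(a,b)_23: α=1, u≡18; β=1, v≡21 (mod 23); (18|23)=+1, (21|23)=-1; sign (−1)^1·+1^1·-1^1 = +1.
(a,b)_∞: sgn(5500082)=+, sgn(765049)=+, so +1.
Ram(5500082, 765049) = {7, 19, 29, 37}; no ℚ_7-point on the conic.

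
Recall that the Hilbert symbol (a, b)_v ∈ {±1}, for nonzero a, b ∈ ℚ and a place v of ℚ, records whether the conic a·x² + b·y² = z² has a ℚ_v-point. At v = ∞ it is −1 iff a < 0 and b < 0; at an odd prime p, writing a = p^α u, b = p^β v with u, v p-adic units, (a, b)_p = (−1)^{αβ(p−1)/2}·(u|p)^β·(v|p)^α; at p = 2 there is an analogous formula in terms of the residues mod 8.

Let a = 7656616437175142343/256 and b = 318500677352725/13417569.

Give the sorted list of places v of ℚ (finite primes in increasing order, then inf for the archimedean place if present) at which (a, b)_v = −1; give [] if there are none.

[17, 31]

Mod squares: a ≡ 23, b ≡ 929101. Check v ∈ {∞, 2, 3, 5, 7, 11, 17, 23, 31, 37, 41, 43}.
v=23: a=23^3·(≡16), b=23^4·(≡18) mod 23; (16|23)=+1, (18|23)=+1; (−1)^{3·4·11}·(+1)^4·(+1)^3 = +1.
v=3: a=3^6·(≡2), b=3^-4·(≡1) mod 3; (2|3)=-1, (1|3)=+1; (−1)^{6·-4·1}·(-1)^-4·(+1)^6 = +1.
v=17: a=17^2·(≡6), b=17^1·(≡2) mod 17; (6|17)=-1, (2|17)=+1; (−1)^{2·1·8}·(-1)^1·(+1)^2 = -1.
v=37: a=37^0·(≡22), b=37^-2·(≡23) mod 37; (22|37)=-1, (23|37)=-1; (−1)^{0·-2·18}·(-1)^-2·(-1)^0 = +1.
v=∞: 23 > 0 and 929101 > 0  ⇒  (a,b)_∞ = +1.
v=11: a=11^0·(≡9), b=11^-2·(≡6) mod 11; (9|11)=+1, (6|11)=-1; (−1)^{0·-2·5}·(+1)^-2·(-1)^0 = +1.
v=31: a=31^2·(≡26), b=31^1·(≡2) mod 31; (26|31)=-1, (2|31)=+1; (−1)^{2·1·15}·(-1)^1·(+1)^2 = -1.
v=41: a=41^2·(≡25), b=41^1·(≡30) mod 41; (25|41)=+1, (30|41)=-1; (−1)^{2·1·20}·(+1)^1·(-1)^2 = +1.
v=7: a=7^0·(≡1), b=7^2·(≡3) mod 7; (1|7)=+1, (3|7)=-1; (−1)^{0·2·3}·(+1)^2·(-1)^0 = +1.
v=2: v_2(a)=-8, v_2(b)=0; units ≡ 7, 5 (mod 8); ε·ε+αω+βω = 1·0+-8·1+0·0 ≡ 0  ⇒  (a,b)_2 = +1.
v=43: a=43^2·(≡21), b=43^1·(≡23) mod 43; (21|43)=+1, (23|43)=+1; (−1)^{2·1·21}·(+1)^1·(+1)^2 = +1.
v=5: a=5^0·(≡3), b=5^2·(≡1) mod 5; (3|5)=-1, (1|5)=+1; (−1)^{0·2·2}·(-1)^2·(+1)^0 = +1.
|Ram(23, 929101)| = 2, even; anisotropic at {17, 31}.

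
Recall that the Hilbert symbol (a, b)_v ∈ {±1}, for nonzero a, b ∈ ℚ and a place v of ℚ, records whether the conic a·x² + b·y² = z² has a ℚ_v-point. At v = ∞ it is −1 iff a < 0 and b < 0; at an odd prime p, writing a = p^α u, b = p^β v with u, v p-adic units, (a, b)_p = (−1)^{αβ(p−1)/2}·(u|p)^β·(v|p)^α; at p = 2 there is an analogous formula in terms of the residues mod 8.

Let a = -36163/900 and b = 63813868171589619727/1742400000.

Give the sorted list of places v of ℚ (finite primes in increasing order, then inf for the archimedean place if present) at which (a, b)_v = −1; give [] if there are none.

[2, 5, 7, 29]

Mod squares: a ≡ -43, b ≡ 2007670. Check v ∈ {∞, 2, 3, 5, 7, 11, 17, 23, 29, 43}.
v=43: a=43^1·(≡8), b=43^3·(≡15) mod 43; (8|43)=-1, (15|43)=+1; (−1)^{1·3·21}·(-1)^3·(+1)^1 = +1.
v=23: a=23^0·(≡13), b=23^1·(≡21) mod 23; (13|23)=+1, (21|23)=-1; (−1)^{0·1·11}·(+1)^1·(-1)^0 = +1.
v=11: a=11^0·(≡3), b=11^-2·(≡5) mod 11; (3|11)=+1, (5|11)=+1; (−1)^{0·-2·5}·(+1)^-2·(+1)^0 = +1.
v=17: a=17^0·(≡4), b=17^2·(≡13) mod 17; (4|17)=+1, (13|17)=+1; (−1)^{0·2·8}·(+1)^2·(+1)^0 = +1.
v=5: a=5^-2·(≡2), b=5^-5·(≡4) mod 5; (2|5)=-1, (4|5)=+1; (−1)^{-2·-5·2}·(-1)^-5·(+1)^-2 = -1.
v=3: a=3^-2·(≡2), b=3^-2·(≡1) mod 3; (2|3)=-1, (1|3)=+1; (−1)^{-2·-2·1}·(-1)^-2·(+1)^-2 = +1.
v=7: a=7^0·(≡5), b=7^1·(≡5) mod 7; (5|7)=-1, (5|7)=-1; (−1)^{0·1·3}·(-1)^1·(-1)^0 = -1.
v=2: v_2(a)=-2, v_2(b)=-9; units ≡ 5, 3 (mod 8); ε·ε+αω+βω = 0·1+-2·1+-9·1 ≡ 1  ⇒  (a,b)_2 = -1.
v=∞: -43 < 0 and 2007670 > 0  ⇒  (a,b)_∞ = +1.
v=29: a=29^2·(≡15), b=29^7·(≡13) mod 29; (15|29)=-1, (13|29)=+1; (−1)^{2·7·14}·(-1)^7·(+1)^2 = -1.
Ram(-43, 2007670) = {2, 5, 7, 29}; no ℚ_2-point on the conic.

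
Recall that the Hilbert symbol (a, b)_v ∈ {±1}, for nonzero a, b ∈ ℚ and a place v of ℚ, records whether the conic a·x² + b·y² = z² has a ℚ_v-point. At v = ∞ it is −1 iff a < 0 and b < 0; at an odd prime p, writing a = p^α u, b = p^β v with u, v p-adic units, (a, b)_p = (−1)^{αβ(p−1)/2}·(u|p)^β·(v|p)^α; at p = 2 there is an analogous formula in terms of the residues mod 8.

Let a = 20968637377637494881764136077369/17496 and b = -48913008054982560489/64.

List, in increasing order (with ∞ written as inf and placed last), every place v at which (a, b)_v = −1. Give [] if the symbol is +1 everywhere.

(a, b) ≡ (6006, -156009) mod (ℚ^×)²; places V = {2, 3, 7, 11, 13, 17, 19, 23, ∞}.
(a,b)_3: α=-7, u≡1; β=1, v≡2 (mod 3); (1|3)=+1, (2|3)=-1; sign (−1)^1·+1^1·-1^-7 = +1.
(a,b)_23: α=2, u≡6; β=1, v≡18 (mod 23); (6|23)=+1, (18|23)=+1; sign (−1)^0·+1^1·+1^2 = +1.
(a,b)_17: α=2, u≡3; β=1, v≡12 (mod 17); (3|17)=-1, (12|17)=-1; sign (−1)^0·-1^1·-1^2 = -1.
(a,b)_11: α=1, u≡10; β=2, v≡4 (mod 11); (10|11)=-1, (4|11)=+1; sign (−1)^0·-1^2·+1^1 = +1.
(a,b)_2: α=-3, β=-6; u≡3, v≡7 (mod 8); ε(u)ε(v)=1·1, αω(v)=-3·0, βω(u)=-6·1; sum ≡ 1  ⇒  -1.
(a,b)_13: α=5, u≡6; β=2, v≡1 (mod 13); (6|13)=-1, (1|13)=+1; sign (−1)^0·-1^2·+1^5 = +1.
(a,b)_7: α=11, u≡4; β=7, v≡4 (mod 7); (4|7)=+1, (4|7)=+1; sign (−1)^1·+1^7·+1^11 = -1.
(a,b)_19: α=8, u≡12; β=5, v≡6 (mod 19); (12|19)=-1, (6|19)=+1; sign (−1)^0·-1^5·+1^8 = -1.
(a,b)_∞: sgn(6006)=+, sgn(-156009)=−, so +1.
|Ram(6006, -156009)| = 4, even; anisotropic at {2, 7, 17, 19}.

[2, 7, 17, 19]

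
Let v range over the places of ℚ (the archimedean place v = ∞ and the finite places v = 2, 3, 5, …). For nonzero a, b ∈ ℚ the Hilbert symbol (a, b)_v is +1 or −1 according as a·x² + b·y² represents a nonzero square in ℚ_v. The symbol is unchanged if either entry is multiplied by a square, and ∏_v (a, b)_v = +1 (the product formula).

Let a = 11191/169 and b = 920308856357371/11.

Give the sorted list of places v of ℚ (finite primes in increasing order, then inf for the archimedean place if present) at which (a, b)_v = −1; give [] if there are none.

(a, b) ≡ (31, 383801) mod (ℚ^×)²; places V = {2, 11, 13, 19, 23, 31, 37, 41, ∞}.
(a,b)_11: α=0, u≡1; β=-1, v≡8 (mod 11); (1|11)=+1, (8|11)=-1; sign (−1)^0·+1^-1·-1^0 = +1.
(a,b)_∞: sgn(31)=+, sgn(383801)=+, so +1.
(a,b)_37: α=0, u≡29; β=1, v≡22 (mod 37); (29|37)=-1, (22|37)=-1; sign (−1)^0·-1^1·-1^0 = -1.
(a,b)_23: α=0, u≡16; β=1, v≡3 (mod 23); (16|23)=+1, (3|23)=+1; sign (−1)^0·+1^1·+1^0 = +1.
(a,b)_19: α=2, u≡13; β=0, v≡4 (mod 19); (13|19)=-1, (4|19)=+1; sign (−1)^0·-1^0·+1^2 = +1.
(a,b)_41: α=0, u≡16; β=1, v≡35 (mod 41); (16|41)=+1, (35|41)=-1; sign (−1)^0·+1^1·-1^0 = +1.
(a,b)_31: α=1, u≡28; β=4, v≡23 (mod 31); (28|31)=+1, (23|31)=-1; sign (−1)^0·+1^4·-1^1 = -1.
(a,b)_13: α=-2, u≡11; β=4, v≡7 (mod 13); (11|13)=-1, (7|13)=-1; sign (−1)^0·-1^4·-1^-2 = +1.
(a,b)_2: α=0, β=0; u≡7, v≡1 (mod 8); ε(u)ε(v)=1·0, αω(v)=0·0, βω(u)=0·0; sum ≡ 0  ⇒  +1.
|Ram(31, 383801)| = 2, even; anisotropic at {31, 37}.

[31, 37]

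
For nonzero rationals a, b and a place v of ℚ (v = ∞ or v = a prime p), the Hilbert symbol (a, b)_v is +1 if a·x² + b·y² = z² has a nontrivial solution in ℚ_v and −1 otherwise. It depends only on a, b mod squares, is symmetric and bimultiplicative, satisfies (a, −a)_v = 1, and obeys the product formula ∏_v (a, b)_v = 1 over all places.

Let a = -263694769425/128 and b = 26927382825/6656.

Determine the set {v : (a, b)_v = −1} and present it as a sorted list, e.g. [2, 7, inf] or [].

Mod squares: a ≡ -34, b ≡ 1482. Check v ∈ {∞, 2, 3, 5, 7, 13, 17, 19, 23}.
v=5: a=5^2·(≡1), b=5^2·(≡3) mod 5; (1|5)=+1, (3|5)=-1; (−1)^{2·2·2}·(+1)^2·(-1)^2 = +1.
v=∞: -34 < 0 and 1482 > 0  ⇒  (a,b)_∞ = +1.
v=3: a=3^2·(≡2), b=3^7·(≡2) mod 3; (2|3)=-1, (2|3)=-1; (−1)^{2·7·1}·(-1)^7·(-1)^2 = -1.
v=2: v_2(a)=-7, v_2(b)=-9; units ≡ 7, 5 (mod 8); ε·ε+αω+βω = 1·0+-7·1+-9·0 ≡ 1  ⇒  (a,b)_2 = -1.
v=17: a=17^1·(≡16), b=17^0·(≡3) mod 17; (16|17)=+1, (3|17)=-1; (−1)^{1·0·8}·(+1)^0·(-1)^1 = -1.
v=23: a=23^2·(≡9), b=23^2·(≡10) mod 23; (9|23)=+1, (10|23)=-1; (−1)^{2·2·11}·(+1)^2·(-1)^2 = +1.
v=13: a=13^0·(≡11), b=13^-1·(≡1) mod 13; (11|13)=-1, (1|13)=+1; (−1)^{0·-1·6}·(-1)^-1·(+1)^0 = -1.
v=19: a=19^4·(≡4), b=19^1·(≡10) mod 19; (4|19)=+1, (10|19)=-1; (−1)^{4·1·9}·(+1)^1·(-1)^4 = +1.
v=7: a=7^0·(≡2), b=7^2·(≡5) mod 7; (2|7)=+1, (5|7)=-1; (−1)^{0·2·3}·(+1)^2·(-1)^0 = +1.
|Ram(-34, 1482)| = 4, even; anisotropic at {2, 3, 13, 17}.

[2, 3, 13, 17]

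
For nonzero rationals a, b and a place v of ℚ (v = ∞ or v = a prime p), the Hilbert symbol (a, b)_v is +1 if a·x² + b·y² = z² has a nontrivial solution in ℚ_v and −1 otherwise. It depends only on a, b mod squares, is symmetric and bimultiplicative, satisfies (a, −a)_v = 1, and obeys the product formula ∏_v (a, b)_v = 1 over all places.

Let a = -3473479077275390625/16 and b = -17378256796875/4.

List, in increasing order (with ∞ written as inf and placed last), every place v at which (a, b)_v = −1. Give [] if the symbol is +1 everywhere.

[3, 5, 13, inf]

Mod squares: a ≡ -15457, b ≡ -435. Check v ∈ {∞, 2, 3, 5, 13, 29, 41}.
v=2: v_2(a)=-4, v_2(b)=-2; units ≡ 7, 5 (mod 8); ε·ε+αω+βω = 1·0+-4·1+-2·0 ≡ 0  ⇒  (a,b)_2 = +1.
v=29: a=29^1·(≡21), b=29^1·(≡12) mod 29; (21|29)=-1, (12|29)=-1; (−1)^{1·1·14}·(-1)^1·(-1)^1 = +1.
v=5: a=5^10·(≡2), b=5^7·(≡2) mod 5; (2|5)=-1, (2|5)=-1; (−1)^{10·7·2}·(-1)^7·(-1)^10 = -1.
v=∞: -15457 < 0 and -435 < 0  ⇒  (a,b)_∞ = -1.
v=41: a=41^3·(≡18), b=41^2·(≡23) mod 41; (18|41)=+1, (23|41)=+1; (−1)^{3·2·20}·(+1)^2·(+1)^3 = +1.
v=3: a=3^4·(≡2), b=3^3·(≡2) mod 3; (2|3)=-1, (2|3)=-1; (−1)^{4·3·1}·(-1)^3·(-1)^4 = -1.
v=13: a=13^3·(≡11), b=13^2·(≡2) mod 13; (11|13)=-1, (2|13)=-1; (−1)^{3·2·6}·(-1)^2·(-1)^3 = -1.
Ram(-15457, -435) = {3, 5, 13, ∞}; no ℚ_3-point on the conic.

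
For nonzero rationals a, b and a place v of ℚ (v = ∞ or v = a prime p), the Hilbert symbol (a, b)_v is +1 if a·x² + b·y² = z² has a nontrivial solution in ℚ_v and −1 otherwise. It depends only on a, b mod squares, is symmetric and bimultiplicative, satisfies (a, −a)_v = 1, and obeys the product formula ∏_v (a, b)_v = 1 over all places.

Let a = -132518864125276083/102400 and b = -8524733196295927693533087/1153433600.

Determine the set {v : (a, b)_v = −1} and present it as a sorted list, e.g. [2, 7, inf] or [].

[3, 7, 11, 13, 23, 37, 47, inf]

Mod squares: a ≡ -474747, b ≡ -286418517. Check v ∈ {∞, 2, 3, 5, 7, 11, 13, 19, 23, 31, 37, 47}.
v=3: a=3^3·(≡1), b=3^5·(≡1) mod 3; (1|3)=+1, (1|3)=+1; (−1)^{3·5·1}·(+1)^5·(+1)^3 = -1.
v=5: a=5^-2·(≡2), b=5^-2·(≡2) mod 5; (2|5)=-1, (2|5)=-1; (−1)^{-2·-2·2}·(-1)^-2·(-1)^-2 = +1.
v=7: a=7^1·(≡4), b=7^1·(≡2) mod 7; (4|7)=+1, (2|7)=+1; (−1)^{1·1·3}·(+1)^1·(+1)^1 = -1.
v=47: a=47^1·(≡7), b=47^1·(≡17) mod 47; (7|47)=+1, (17|47)=+1; (−1)^{1·1·23}·(+1)^1·(+1)^1 = -1.
v=31: a=31^2·(≡2), b=31^3·(≡26) mod 31; (2|31)=+1, (26|31)=-1; (−1)^{2·3·15}·(+1)^3·(-1)^2 = +1.
v=11: a=11^0·(≡7), b=11^-1·(≡1) mod 11; (7|11)=-1, (1|11)=+1; (−1)^{0·-1·5}·(-1)^-1·(+1)^0 = -1.
v=∞: -474747 < 0 and -286418517 < 0  ⇒  (a,b)_∞ = -1.
v=13: a=13^3·(≡5), b=13^2·(≡8) mod 13; (5|13)=-1, (8|13)=-1; (−1)^{3·2·6}·(-1)^2·(-1)^3 = -1.
v=2: v_2(a)=-12, v_2(b)=-22; units ≡ 5, 3 (mod 8); ε·ε+αω+βω = 0·1+-12·1+-22·1 ≡ 0  ⇒  (a,b)_2 = +1.
v=19: a=19^2·(≡16), b=19^6·(≡4) mod 19; (16|19)=+1, (4|19)=+1; (−1)^{2·6·9}·(+1)^6·(+1)^2 = +1.
v=23: a=23^2·(≡10), b=23^3·(≡13) mod 23; (10|23)=-1, (13|23)=+1; (−1)^{2·3·11}·(-1)^3·(+1)^2 = -1.
v=37: a=37^1·(≡24), b=37^1·(≡30) mod 37; (24|37)=-1, (30|37)=+1; (−1)^{1·1·18}·(-1)^1·(+1)^1 = -1.
(-474747, -286418517 / ℚ) ramifies at {3, 7, 11, 13, 23, 37, 47, ∞}: a division algebra.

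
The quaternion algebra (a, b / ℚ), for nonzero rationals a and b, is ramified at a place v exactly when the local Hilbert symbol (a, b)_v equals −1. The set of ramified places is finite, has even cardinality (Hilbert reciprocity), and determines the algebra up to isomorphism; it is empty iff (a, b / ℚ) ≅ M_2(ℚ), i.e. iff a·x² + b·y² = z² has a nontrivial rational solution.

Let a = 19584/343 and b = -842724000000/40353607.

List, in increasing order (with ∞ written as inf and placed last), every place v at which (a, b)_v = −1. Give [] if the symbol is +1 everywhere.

Mod squares: a ≡ 238, b ≡ -7. Check v ∈ {∞, 2, 3, 5, 7, 17}.
v=5: a=5^0·(≡3), b=5^6·(≡2) mod 5; (3|5)=-1, (2|5)=-1; (−1)^{0·6·2}·(-1)^6·(-1)^0 = +1.
v=3: a=3^2·(≡1), b=3^6·(≡2) mod 3; (1|3)=+1, (2|3)=-1; (−1)^{2·6·1}·(+1)^6·(-1)^2 = +1.
v=2: v_2(a)=7, v_2(b)=8; units ≡ 7, 1 (mod 8); ε·ε+αω+βω = 1·0+7·0+8·0 ≡ 0  ⇒  (a,b)_2 = +1.
v=7: a=7^-3·(≡5), b=7^-9·(≡6) mod 7; (5|7)=-1, (6|7)=-1; (−1)^{-3·-9·3}·(-1)^-9·(-1)^-3 = -1.
v=17: a=17^1·(≡10), b=17^2·(≡14) mod 17; (10|17)=-1, (14|17)=-1; (−1)^{1·2·8}·(-1)^2·(-1)^1 = -1.
v=∞: 238 > 0 and -7 < 0  ⇒  (a,b)_∞ = +1.
|Ram(238, -7)| = 2, even; anisotropic at {7, 17}.

[7, 17]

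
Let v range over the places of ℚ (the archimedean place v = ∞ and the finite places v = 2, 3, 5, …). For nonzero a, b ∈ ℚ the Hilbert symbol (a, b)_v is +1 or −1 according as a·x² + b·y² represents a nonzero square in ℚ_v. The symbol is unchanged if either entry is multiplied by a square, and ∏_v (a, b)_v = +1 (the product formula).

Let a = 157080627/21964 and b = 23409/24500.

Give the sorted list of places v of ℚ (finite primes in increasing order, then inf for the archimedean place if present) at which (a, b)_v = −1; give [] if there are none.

[5, 47]

(a, b) ≡ (304513, 5) mod (ℚ^×)²; places V = {2, 3, 5, 7, 11, 17, 19, 31, 47, ∞}.
(a,b)_17: α=-2, u≡4; β=2, v≡10 (mod 17); (4|17)=+1, (10|17)=-1; sign (−1)^0·+1^2·-1^-2 = +1.
(a,b)_2: α=-2, β=-2; u≡1, v≡5 (mod 8); ε(u)ε(v)=0·0, αω(v)=-2·1, βω(u)=-2·0; sum ≡ 0  ⇒  +1.
(a,b)_31: α=1, u≡24; β=0, v≡19 (mod 31); (24|31)=-1, (19|31)=+1; sign (−1)^0·-1^0·+1^1 = +1.
(a,b)_3: α=4, u≡1; β=4, v≡2 (mod 3); (1|3)=+1, (2|3)=-1; sign (−1)^0·+1^4·-1^4 = +1.
(a,b)_∞: sgn(304513)=+, sgn(5)=+, so +1.
(a,b)_19: α=-1, u≡10; β=0, v≡17 (mod 19); (10|19)=-1, (17|19)=+1; sign (−1)^0·-1^0·+1^-1 = +1.
(a,b)_47: α=1, u≡20; β=0, v≡40 (mod 47); (20|47)=-1, (40|47)=-1; sign (−1)^0·-1^0·-1^1 = -1.
(a,b)_5: α=0, u≡3; β=-3, v≡4 (mod 5); (3|5)=-1, (4|5)=+1; sign (−1)^0·-1^-3·+1^0 = -1.
(a,b)_11: α=3, u≡8; β=0, v≡4 (mod 11); (8|11)=-1, (4|11)=+1; sign (−1)^0·-1^0·+1^3 = +1.
(a,b)_7: α=0, u≡5; β=-2, v≡5 (mod 7); (5|7)=-1, (5|7)=-1; sign (−1)^0·-1^-2·-1^0 = +1.
|Ram(304513, 5)| = 2, even; anisotropic at {5, 47}.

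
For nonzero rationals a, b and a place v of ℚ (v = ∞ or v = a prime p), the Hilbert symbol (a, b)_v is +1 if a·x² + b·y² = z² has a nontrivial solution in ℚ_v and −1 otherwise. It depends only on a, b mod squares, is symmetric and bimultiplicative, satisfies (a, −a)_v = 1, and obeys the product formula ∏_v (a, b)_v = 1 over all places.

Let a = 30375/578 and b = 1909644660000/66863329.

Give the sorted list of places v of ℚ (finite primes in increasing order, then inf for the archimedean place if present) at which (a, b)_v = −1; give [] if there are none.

(a, b) ≡ (30, 66) mod (ℚ^×)²; places V = {2, 3, 5, 7, 11, 13, 17, 37, ∞}.
(a,b)_37: α=0, u≡16; β=-2, v≡31 (mod 37); (16|37)=+1, (31|37)=-1; sign (−1)^0·+1^-2·-1^0 = +1.
(a,b)_2: α=-1, β=5; u≡7, v≡1 (mod 8); ε(u)ε(v)=1·0, αω(v)=-1·0, βω(u)=5·0; sum ≡ 0  ⇒  +1.
(a,b)_11: α=0, u≡8; β=1, v≡6 (mod 11); (8|11)=-1, (6|11)=-1; sign (−1)^0·-1^1·-1^0 = -1.
(a,b)_17: α=-2, u≡15; β=-2, v≡16 (mod 17); (15|17)=+1, (16|17)=+1; sign (−1)^0·+1^-2·+1^-2 = +1.
(a,b)_5: α=3, u≡1; β=4, v≡4 (mod 5); (1|5)=+1, (4|5)=+1; sign (−1)^0·+1^4·+1^3 = +1.
(a,b)_7: α=0, u≡4; β=2, v≡6 (mod 7); (4|7)=+1, (6|7)=-1; sign (−1)^0·+1^2·-1^0 = +1.
(a,b)_∞: sgn(30)=+, sgn(66)=+, so +1.
(a,b)_3: α=5, u≡1; β=11, v≡1 (mod 3); (1|3)=+1, (1|3)=+1; sign (−1)^1·+1^11·+1^5 = -1.
(a,b)_13: α=0, u≡12; β=-2, v≡1 (mod 13); (12|13)=+1, (1|13)=+1; sign (−1)^0·+1^-2·+1^0 = +1.
|Ram(30, 66)| = 2, even; anisotropic at {3, 11}.

[3, 11]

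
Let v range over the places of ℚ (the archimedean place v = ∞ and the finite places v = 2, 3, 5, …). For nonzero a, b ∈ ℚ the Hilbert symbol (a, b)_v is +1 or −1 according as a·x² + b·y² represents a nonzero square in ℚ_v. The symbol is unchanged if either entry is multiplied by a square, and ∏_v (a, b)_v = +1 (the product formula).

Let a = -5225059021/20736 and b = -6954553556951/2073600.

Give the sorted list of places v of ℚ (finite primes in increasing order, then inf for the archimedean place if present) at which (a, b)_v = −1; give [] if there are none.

[7, 17, 29, inf]

(a, b) ≡ (-106981, -1176791) mod (ℚ^×)²; places V = {2, 3, 5, 7, 11, 13, 17, 29, 31, ∞}.
(a,b)_17: α=3, u≡12; β=3, v≡4 (mod 17); (12|17)=-1, (4|17)=+1; sign (−1)^0·-1^3·+1^3 = -1.
(a,b)_31: α=1, u≡12; β=1, v≡1 (mod 31); (12|31)=-1, (1|31)=+1; sign (−1)^1·-1^1·+1^1 = +1.
(a,b)_5: α=0, u≡4; β=-2, v≡1 (mod 5); (4|5)=+1, (1|5)=+1; sign (−1)^0·+1^-2·+1^0 = +1.
(a,b)_29: α=1, u≡28; β=1, v≡27 (mod 29); (28|29)=+1, (27|29)=-1; sign (−1)^0·+1^1·-1^1 = -1.
(a,b)_7: α=1, u≡5; β=1, v≡6 (mod 7); (5|7)=-1, (6|7)=-1; sign (−1)^1·-1^1·-1^1 = -1.
(a,b)_3: α=-4, u≡2; β=-4, v≡1 (mod 3); (2|3)=-1, (1|3)=+1; sign (−1)^0·-1^-4·+1^-4 = +1.
(a,b)_∞: sgn(-106981)=−, sgn(-1176791)=−, so -1.
(a,b)_11: α=0, u≡5; β=3, v≡5 (mod 11); (5|11)=+1, (5|11)=+1; sign (−1)^0·+1^3·+1^0 = +1.
(a,b)_2: α=-8, β=-10; u≡3, v≡1 (mod 8); ε(u)ε(v)=1·0, αω(v)=-8·0, βω(u)=-10·1; sum ≡ 0  ⇒  +1.
(a,b)_13: α=2, u≡1; β=2, v≡2 (mod 13); (1|13)=+1, (2|13)=-1; sign (−1)^0·+1^2·-1^2 = +1.
(-106981, -1176791 / ℚ) ramifies at {7, 17, 29, ∞}: a division algebra.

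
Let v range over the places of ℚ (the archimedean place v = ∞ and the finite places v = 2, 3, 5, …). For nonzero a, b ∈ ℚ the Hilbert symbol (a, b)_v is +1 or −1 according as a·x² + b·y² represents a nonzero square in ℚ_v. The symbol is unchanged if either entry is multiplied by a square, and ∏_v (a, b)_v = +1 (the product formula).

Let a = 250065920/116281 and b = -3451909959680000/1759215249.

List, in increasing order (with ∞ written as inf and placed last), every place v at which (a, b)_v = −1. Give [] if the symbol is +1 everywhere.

(a, b) ≡ (5, -6902) mod (ℚ^×)²; places V = {2, 3, 5, 7, 11, 13, 17, 29, 31, 41, ∞}.
(a,b)_29: α=0, u≡4; β=1, v≡7 (mod 29); (4|29)=+1, (7|29)=+1; sign (−1)^0·+1^1·+1^0 = +1.
(a,b)_5: α=1, u≡4; β=4, v≡3 (mod 5); (4|5)=+1, (3|5)=-1; sign (−1)^0·+1^4·-1^1 = -1.
(a,b)_31: α=-2, u≡25; β=-2, v≡29 (mod 31); (25|31)=+1, (29|31)=-1; sign (−1)^0·+1^-2·-1^-2 = +1.
(a,b)_∞: sgn(5)=+, sgn(-6902)=−, so +1.
(a,b)_41: α=0, u≡31; β=-2, v≡24 (mod 41); (31|41)=+1, (24|41)=-1; sign (−1)^0·+1^-2·-1^0 = +1.
(a,b)_2: α=10, β=15; u≡5, v≡5 (mod 8); ε(u)ε(v)=0·0, αω(v)=10·1, βω(u)=15·1; sum ≡ 1  ⇒  -1.
(a,b)_7: α=0, u≡5; β=1, v≡2 (mod 7); (5|7)=-1, (2|7)=+1; sign (−1)^0·-1^1·+1^0 = -1.
(a,b)_13: α=2, u≡8; β=2, v≡1 (mod 13); (8|13)=-1, (1|13)=+1; sign (−1)^0·-1^2·+1^2 = +1.
(a,b)_17: α=2, u≡14; β=3, v≡15 (mod 17); (14|17)=-1, (15|17)=+1; sign (−1)^0·-1^3·+1^2 = -1.
(a,b)_11: α=-2, u≡4; β=-2, v≡10 (mod 11); (4|11)=+1, (10|11)=-1; sign (−1)^0·+1^-2·-1^-2 = +1.
(a,b)_3: α=0, u≡2; β=-2, v≡1 (mod 3); (2|3)=-1, (1|3)=+1; sign (−1)^0·-1^-2·+1^0 = +1.
|Ram(5, -6902)| = 4, even; anisotropic at {2, 5, 7, 17}.

[2, 5, 7, 17]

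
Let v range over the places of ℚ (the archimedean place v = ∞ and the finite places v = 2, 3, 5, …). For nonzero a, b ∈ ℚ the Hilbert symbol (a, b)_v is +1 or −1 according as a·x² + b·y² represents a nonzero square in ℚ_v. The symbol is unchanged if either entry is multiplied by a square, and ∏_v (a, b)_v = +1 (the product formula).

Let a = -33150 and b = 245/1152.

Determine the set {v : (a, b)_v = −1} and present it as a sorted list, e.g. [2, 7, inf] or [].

(a, b) ≡ (-1326, 10) mod (ℚ^×)²; places V = {2, 3, 5, 7, 13, 17, ∞}.
(a,b)_17: α=1, u≡5; β=0, v≡11 (mod 17); (5|17)=-1, (11|17)=-1; sign (−1)^0·-1^0·-1^1 = -1.
(a,b)_2: α=1, β=-7; u≡1, v≡5 (mod 8); ε(u)ε(v)=0·0, αω(v)=1·1, βω(u)=-7·0; sum ≡ 1  ⇒  -1.
(a,b)_5: α=2, u≡4; β=1, v≡2 (mod 5); (4|5)=+1, (2|5)=-1; sign (−1)^0·+1^1·-1^2 = +1.
(a,b)_∞: sgn(-1326)=−, sgn(10)=+, so +1.
(a,b)_3: α=1, u≡2; β=-2, v≡1 (mod 3); (2|3)=-1, (1|3)=+1; sign (−1)^0·-1^-2·+1^1 = +1.
(a,b)_7: α=0, u≡2; β=2, v≡3 (mod 7); (2|7)=+1, (3|7)=-1; sign (−1)^0·+1^2·-1^0 = +1.
(a,b)_13: α=1, u≡11; β=0, v≡3 (mod 13); (11|13)=-1, (3|13)=+1; sign (−1)^0·-1^0·+1^1 = +1.
(-1326, 10 / ℚ) ramifies at {2, 17}: a division algebra.

[2, 17]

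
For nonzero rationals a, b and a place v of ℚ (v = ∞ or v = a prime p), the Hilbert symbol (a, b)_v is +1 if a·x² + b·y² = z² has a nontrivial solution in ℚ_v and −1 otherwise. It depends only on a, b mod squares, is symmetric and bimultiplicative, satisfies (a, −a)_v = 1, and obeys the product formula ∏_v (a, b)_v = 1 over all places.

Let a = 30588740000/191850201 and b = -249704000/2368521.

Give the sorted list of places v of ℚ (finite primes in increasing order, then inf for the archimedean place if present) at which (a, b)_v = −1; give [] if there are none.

(a, b) ≡ (26, -65) mod (ℚ^×)²; places V = {2, 3, 5, 7, 13, 19, ∞}.
(a,b)_13: α=1, u≡2; β=1, v≡6 (mod 13); (2|13)=-1, (6|13)=-1; sign (−1)^0·-1^1·-1^1 = +1.
(a,b)_5: α=4, u≡4; β=3, v≡3 (mod 5); (4|5)=+1, (3|5)=-1; sign (−1)^0·+1^3·-1^4 = +1.
(a,b)_7: α=6, u≡5; β=4, v≡6 (mod 7); (5|7)=-1, (6|7)=-1; sign (−1)^0·-1^4·-1^6 = +1.
(a,b)_2: α=5, β=6; u≡5, v≡7 (mod 8); ε(u)ε(v)=0·1, αω(v)=5·0, βω(u)=6·1; sum ≡ 0  ⇒  +1.
(a,b)_3: α=-12, u≡2; β=-8, v≡1 (mod 3); (2|3)=-1, (1|3)=+1; sign (−1)^0·-1^-8·+1^-12 = +1.
(a,b)_19: α=-2, u≡9; β=-2, v≡7 (mod 19); (9|19)=+1, (7|19)=+1; sign (−1)^0·+1^-2·+1^-2 = +1.
(a,b)_∞: sgn(26)=+, sgn(-65)=−, so +1.
Every local symbol is +1, so the conic 26·x² + -65·y² = z² has ℚ_v-points for all v and hence a ℚ-point; (a, b / ℚ) ≅ M_2(ℚ).

[]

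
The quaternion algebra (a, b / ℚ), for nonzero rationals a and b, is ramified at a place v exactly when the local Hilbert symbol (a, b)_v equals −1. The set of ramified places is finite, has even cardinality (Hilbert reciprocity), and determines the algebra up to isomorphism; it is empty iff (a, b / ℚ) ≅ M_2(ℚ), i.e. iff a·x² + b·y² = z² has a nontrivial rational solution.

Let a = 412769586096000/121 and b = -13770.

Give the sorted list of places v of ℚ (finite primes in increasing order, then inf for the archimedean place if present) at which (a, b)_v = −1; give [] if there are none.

(a, b) ≡ (510, -170) mod (ℚ^×)²; places V = {2, 3, 5, 7, 11, 17, ∞}.
(a,b)_2: α=7, β=1; u≡7, v≡3 (mod 8); ε(u)ε(v)=1·1, αω(v)=7·1, βω(u)=1·0; sum ≡ 0  ⇒  +1.
(a,b)_∞: sgn(510)=+, sgn(-170)=−, so +1.
(a,b)_5: α=3, u≡3; β=1, v≡1 (mod 5); (3|5)=-1, (1|5)=+1; sign (−1)^0·-1^1·+1^3 = -1.
(a,b)_3: α=7, u≡2; β=4, v≡1 (mod 3); (2|3)=-1, (1|3)=+1; sign (−1)^0·-1^4·+1^7 = +1.
(a,b)_7: α=4, u≡3; β=0, v≡6 (mod 7); (3|7)=-1, (6|7)=-1; sign (−1)^0·-1^0·-1^4 = +1.
(a,b)_11: α=-2, u≡1; β=0, v≡2 (mod 11); (1|11)=+1, (2|11)=-1; sign (−1)^0·+1^0·-1^-2 = +1.
(a,b)_17: α=3, u≡15; β=1, v≡6 (mod 17); (15|17)=+1, (6|17)=-1; sign (−1)^0·+1^1·-1^3 = -1.
|Ram(510, -170)| = 2, even; anisotropic at {5, 17}.

[5, 17]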